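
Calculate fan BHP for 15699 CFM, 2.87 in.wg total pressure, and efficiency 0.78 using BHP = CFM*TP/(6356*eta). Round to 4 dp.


BHP = 15699 * 2.87 / (6356 * 0.78) = 9.0881 hp

9.0881 hp


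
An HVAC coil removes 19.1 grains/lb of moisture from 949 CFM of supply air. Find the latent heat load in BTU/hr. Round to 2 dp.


Q = 0.68 * 949 * 19.1 = 12325.61 BTU/hr

12325.61 BTU/hr


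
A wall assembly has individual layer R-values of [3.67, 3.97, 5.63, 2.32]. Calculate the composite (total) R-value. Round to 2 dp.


R_total = 3.67 + 3.97 + 5.63 + 2.32 = 15.59

15.59


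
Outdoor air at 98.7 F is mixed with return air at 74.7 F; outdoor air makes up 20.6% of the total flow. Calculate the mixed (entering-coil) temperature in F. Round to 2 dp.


T_mix = 74.7 + (20.6/100)*(98.7-74.7) = 79.64 F

79.64 F


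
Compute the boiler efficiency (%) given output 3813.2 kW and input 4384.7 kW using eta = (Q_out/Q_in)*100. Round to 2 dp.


eta = (3813.2/4384.7)*100 = 86.97 %

86.97 %


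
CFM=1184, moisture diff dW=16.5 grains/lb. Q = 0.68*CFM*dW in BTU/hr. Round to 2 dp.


Q = 0.68 * 1184 * 16.5 = 13284.48 BTU/hr

13284.48 BTU/hr


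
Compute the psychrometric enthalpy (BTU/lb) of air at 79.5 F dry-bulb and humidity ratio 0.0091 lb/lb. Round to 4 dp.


h = 0.24*79.5 + 0.0091*(1061+0.444*79.5) = 29.0563 BTU/lb

29.0563 BTU/lb


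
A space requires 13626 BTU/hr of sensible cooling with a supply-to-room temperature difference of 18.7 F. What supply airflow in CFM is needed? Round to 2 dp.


CFM = 13626 / (1.08 * 18.7) = 674.69

674.69 CFM


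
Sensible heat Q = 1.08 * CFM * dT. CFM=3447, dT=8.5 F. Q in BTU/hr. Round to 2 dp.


Q = 1.08 * 3447 * 8.5 = 31643.46 BTU/hr

31643.46 BTU/hr


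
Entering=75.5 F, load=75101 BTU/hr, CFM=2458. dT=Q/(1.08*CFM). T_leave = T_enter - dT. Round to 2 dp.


dT = 75101/(1.08*2458) = 28.2905
T_leave = 75.5 - 28.2905 = 47.21 F

47.21 F


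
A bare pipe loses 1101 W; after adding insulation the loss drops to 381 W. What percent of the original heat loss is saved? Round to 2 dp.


Savings = ((1101-381)/1101)*100 = 65.40 %

65.40 %


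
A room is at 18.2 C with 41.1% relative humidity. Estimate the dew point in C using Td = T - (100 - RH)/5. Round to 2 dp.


Td = 18.2 - (100-41.1)/5 = 6.42 C

6.42 C


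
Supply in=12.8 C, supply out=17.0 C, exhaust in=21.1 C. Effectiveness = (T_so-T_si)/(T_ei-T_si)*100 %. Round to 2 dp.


eff = (17.0-12.8)/(21.1-12.8)*100 = 50.60 %

50.60 %


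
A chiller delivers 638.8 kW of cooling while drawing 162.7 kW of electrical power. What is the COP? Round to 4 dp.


COP = 638.8 / 162.7 = 3.9262

3.9262


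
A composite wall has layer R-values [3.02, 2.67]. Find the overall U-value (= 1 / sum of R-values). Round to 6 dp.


R_total = 3.02 + 2.67 = 5.69
U = 1/5.69 = 0.175747

0.175747


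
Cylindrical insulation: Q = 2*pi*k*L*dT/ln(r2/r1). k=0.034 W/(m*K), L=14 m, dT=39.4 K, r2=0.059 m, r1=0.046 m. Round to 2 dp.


Q = 2*pi*0.034*14*39.4/ln(0.059/0.046) = 473.44 W

473.44 W


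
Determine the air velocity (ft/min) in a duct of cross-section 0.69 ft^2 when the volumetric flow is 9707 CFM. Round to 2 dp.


V = 9707 / 0.69 = 14068.12 ft/min

14068.12 ft/min


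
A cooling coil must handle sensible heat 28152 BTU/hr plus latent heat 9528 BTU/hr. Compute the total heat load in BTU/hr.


Qt = 28152 + 9528 = 37680 BTU/hr

37680 BTU/hr


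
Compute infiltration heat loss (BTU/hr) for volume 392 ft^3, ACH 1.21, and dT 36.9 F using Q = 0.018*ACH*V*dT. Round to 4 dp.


Q = 0.018 * 1.21 * 392 * 36.9 = 315.0433 BTU/hr

315.0433 BTU/hr


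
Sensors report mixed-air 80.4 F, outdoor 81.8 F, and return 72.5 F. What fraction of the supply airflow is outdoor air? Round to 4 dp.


frac = (80.4 - 72.5) / (81.8 - 72.5) = 0.8495

0.8495


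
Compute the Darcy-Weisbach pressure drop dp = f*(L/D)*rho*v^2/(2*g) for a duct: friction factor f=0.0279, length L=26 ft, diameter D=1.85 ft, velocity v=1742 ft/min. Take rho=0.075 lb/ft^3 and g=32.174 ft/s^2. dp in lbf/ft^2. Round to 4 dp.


v_fps = 1742/60 = 29.0333 ft/s
dp = 0.0279*(26/1.85)*0.075*29.0333^2/(2*32.174) = 0.3852 lbf/ft^2

0.3852 lbf/ft^2


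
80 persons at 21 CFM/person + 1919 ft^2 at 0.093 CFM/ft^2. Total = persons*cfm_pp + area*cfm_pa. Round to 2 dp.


Total = 80*21 + 1919*0.093 = 1858.47 CFM

1858.47 CFM


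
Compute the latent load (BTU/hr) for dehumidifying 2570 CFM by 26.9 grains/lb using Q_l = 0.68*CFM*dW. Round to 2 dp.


Q = 0.68 * 2570 * 26.9 = 47010.44 BTU/hr

47010.44 BTU/hr


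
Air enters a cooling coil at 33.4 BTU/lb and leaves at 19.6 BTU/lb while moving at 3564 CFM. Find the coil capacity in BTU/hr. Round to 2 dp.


Q = 4.5 * 3564 * (33.4 - 19.6) = 221324.40 BTU/hr

221324.40 BTU/hr


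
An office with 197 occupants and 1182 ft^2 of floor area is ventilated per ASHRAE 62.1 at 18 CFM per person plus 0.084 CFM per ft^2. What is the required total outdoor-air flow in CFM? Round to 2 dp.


Total = 197*18 + 1182*0.084 = 3645.29 CFM

3645.29 CFM


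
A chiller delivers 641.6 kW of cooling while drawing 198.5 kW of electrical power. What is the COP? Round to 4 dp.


COP = 641.6 / 198.5 = 3.2322

3.2322


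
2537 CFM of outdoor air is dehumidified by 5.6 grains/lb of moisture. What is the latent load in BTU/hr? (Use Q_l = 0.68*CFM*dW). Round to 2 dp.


Q = 0.68 * 2537 * 5.6 = 9660.90 BTU/hr

9660.90 BTU/hr


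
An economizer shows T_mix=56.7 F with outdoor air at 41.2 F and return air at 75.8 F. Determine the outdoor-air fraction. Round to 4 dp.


frac = (56.7 - 75.8) / (41.2 - 75.8) = 0.5520

0.5520


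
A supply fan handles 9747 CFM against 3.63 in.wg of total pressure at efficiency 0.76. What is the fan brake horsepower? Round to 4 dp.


BHP = 9747 * 3.63 / (6356 * 0.76) = 7.3245 hp

7.3245 hp


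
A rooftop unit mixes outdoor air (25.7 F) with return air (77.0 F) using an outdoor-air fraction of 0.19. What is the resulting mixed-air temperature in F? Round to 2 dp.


T_mix = 0.19*25.7 + 0.81*77.0 = 67.25 F

67.25 F


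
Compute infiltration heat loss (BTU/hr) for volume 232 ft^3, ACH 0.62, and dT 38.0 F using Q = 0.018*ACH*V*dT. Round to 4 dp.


Q = 0.018 * 0.62 * 232 * 38.0 = 98.3866 BTU/hr

98.3866 BTU/hr


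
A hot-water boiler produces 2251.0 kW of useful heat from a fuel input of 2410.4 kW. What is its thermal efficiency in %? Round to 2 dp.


eta = (2251.0/2410.4)*100 = 93.39 %

93.39 %


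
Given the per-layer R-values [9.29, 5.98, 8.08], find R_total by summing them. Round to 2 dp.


R_total = 9.29 + 5.98 + 8.08 = 23.35

23.35


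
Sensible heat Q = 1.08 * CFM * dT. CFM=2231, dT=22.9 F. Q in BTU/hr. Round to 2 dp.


Q = 1.08 * 2231 * 22.9 = 55177.09 BTU/hr

55177.09 BTU/hr


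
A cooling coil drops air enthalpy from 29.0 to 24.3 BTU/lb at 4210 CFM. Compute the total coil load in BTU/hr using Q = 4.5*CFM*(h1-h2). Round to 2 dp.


Q = 4.5 * 4210 * (29.0 - 24.3) = 89041.50 BTU/hr

89041.50 BTU/hr


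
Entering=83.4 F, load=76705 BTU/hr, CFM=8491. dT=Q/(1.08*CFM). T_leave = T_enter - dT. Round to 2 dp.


dT = 76705/(1.08*8491) = 8.3645
T_leave = 83.4 - 8.3645 = 75.04 F

75.04 F


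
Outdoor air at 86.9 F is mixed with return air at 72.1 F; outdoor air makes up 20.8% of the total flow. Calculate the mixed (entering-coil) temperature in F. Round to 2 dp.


T_mix = 72.1 + (20.8/100)*(86.9-72.1) = 75.18 F

75.18 F


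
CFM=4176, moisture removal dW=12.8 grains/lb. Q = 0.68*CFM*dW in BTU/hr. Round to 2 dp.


Q = 0.68 * 4176 * 12.8 = 36347.90 BTU/hr

36347.90 BTU/hr


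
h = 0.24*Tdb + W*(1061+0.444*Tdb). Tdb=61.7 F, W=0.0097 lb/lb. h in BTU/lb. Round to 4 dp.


h = 0.24*61.7 + 0.0097*(1061+0.444*61.7) = 25.3654 BTU/lb

25.3654 BTU/lb


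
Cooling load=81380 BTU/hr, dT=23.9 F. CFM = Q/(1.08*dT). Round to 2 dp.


CFM = 81380 / (1.08 * 23.9) = 3152.80

3152.80 CFM


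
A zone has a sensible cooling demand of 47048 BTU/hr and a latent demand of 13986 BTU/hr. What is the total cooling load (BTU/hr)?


Qt = 47048 + 13986 = 61034 BTU/hr

61034 BTU/hr


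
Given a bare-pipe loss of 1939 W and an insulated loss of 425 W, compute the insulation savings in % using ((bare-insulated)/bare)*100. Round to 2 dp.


Savings = ((1939-425)/1939)*100 = 78.08 %

78.08 %


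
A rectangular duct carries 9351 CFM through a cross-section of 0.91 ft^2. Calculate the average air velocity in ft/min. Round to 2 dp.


V = 9351 / 0.91 = 10275.82 ft/min

10275.82 ft/min


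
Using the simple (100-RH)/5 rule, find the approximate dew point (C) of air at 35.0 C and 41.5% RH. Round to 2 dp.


Td = 35.0 - (100-41.5)/5 = 23.30 C

23.30 C


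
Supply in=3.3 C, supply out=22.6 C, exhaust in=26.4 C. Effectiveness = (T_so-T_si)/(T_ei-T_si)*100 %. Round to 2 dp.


eff = (22.6-3.3)/(26.4-3.3)*100 = 83.55 %

83.55 %


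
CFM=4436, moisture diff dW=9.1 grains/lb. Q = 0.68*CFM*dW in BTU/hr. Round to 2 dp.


Q = 0.68 * 4436 * 9.1 = 27449.97 BTU/hr

27449.97 BTU/hr


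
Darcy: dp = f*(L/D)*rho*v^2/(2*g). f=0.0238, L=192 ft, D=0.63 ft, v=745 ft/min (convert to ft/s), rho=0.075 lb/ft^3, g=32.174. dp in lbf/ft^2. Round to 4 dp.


v_fps = 745/60 = 12.4167 ft/s
dp = 0.0238*(192/0.63)*0.075*12.4167^2/(2*32.174) = 1.3034 lbf/ft^2

1.3034 lbf/ft^2


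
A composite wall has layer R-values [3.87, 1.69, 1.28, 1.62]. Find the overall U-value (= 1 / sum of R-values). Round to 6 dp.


R_total = 3.87 + 1.69 + 1.28 + 1.62 = 8.46
U = 1/8.46 = 0.118203

0.118203


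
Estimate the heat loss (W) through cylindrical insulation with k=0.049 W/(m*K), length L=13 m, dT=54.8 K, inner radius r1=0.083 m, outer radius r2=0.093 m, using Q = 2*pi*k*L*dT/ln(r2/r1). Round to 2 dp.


Q = 2*pi*0.049*13*54.8/ln(0.093/0.083) = 1928.03 W

1928.03 W


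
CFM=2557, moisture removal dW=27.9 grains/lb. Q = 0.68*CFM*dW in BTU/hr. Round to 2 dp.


Q = 0.68 * 2557 * 27.9 = 48511.40 BTU/hr

48511.40 BTU/hr


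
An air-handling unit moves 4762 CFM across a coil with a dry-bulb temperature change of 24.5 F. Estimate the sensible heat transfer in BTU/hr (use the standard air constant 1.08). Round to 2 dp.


Q = 1.08 * 4762 * 24.5 = 126002.52 BTU/hr

126002.52 BTU/hr


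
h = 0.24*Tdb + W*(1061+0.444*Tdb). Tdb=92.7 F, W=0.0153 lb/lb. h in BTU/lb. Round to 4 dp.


h = 0.24*92.7 + 0.0153*(1061+0.444*92.7) = 39.1110 BTU/lb

39.1110 BTU/lb


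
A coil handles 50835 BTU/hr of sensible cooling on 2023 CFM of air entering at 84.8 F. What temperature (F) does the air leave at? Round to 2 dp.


dT = 50835/(1.08*2023) = 23.2671
T_leave = 84.8 - 23.2671 = 61.53 F

61.53 F


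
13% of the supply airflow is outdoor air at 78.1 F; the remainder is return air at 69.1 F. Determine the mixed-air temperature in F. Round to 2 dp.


T_mix = 0.13*78.1 + 0.87*69.1 = 70.27 F

70.27 F


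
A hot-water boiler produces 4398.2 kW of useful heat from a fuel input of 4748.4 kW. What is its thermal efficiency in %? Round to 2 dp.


eta = (4398.2/4748.4)*100 = 92.62 %

92.62 %


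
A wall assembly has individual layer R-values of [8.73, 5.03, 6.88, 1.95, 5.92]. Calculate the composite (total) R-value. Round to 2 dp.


R_total = 8.73 + 5.03 + 6.88 + 1.95 + 5.92 = 28.51

28.51


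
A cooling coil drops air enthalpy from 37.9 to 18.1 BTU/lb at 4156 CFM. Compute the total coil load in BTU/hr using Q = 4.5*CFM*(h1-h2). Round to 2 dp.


Q = 4.5 * 4156 * (37.9 - 18.1) = 370299.60 BTU/hr

370299.60 BTU/hr


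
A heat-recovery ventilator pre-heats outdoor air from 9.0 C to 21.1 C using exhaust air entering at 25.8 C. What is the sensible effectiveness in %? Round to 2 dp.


eff = (21.1-9.0)/(25.8-9.0)*100 = 72.02 %

72.02 %


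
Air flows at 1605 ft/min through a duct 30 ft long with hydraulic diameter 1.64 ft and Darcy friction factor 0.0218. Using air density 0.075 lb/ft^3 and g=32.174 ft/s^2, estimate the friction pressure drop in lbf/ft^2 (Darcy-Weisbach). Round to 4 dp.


v_fps = 1605/60 = 26.75 ft/s
dp = 0.0218*(30/1.64)*0.075*26.75^2/(2*32.174) = 0.3326 lbf/ft^2

0.3326 lbf/ft^2


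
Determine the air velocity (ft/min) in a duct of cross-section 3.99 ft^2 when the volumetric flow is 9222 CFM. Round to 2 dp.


V = 9222 / 3.99 = 2311.28 ft/min

2311.28 ft/min


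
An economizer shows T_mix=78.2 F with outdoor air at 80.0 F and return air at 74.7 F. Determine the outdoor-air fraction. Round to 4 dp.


frac = (78.2 - 74.7) / (80.0 - 74.7) = 0.6604

0.6604


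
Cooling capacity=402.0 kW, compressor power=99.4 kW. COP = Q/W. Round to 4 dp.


COP = 402.0 / 99.4 = 4.0443

4.0443


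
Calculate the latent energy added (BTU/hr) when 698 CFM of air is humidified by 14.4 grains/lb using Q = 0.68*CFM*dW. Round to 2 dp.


Q = 0.68 * 698 * 14.4 = 6834.82 BTU/hr

6834.82 BTU/hr


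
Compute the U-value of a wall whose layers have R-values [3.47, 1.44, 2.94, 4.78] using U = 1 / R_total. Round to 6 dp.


R_total = 3.47 + 1.44 + 2.94 + 4.78 = 12.63
U = 1/12.63 = 0.079177

0.079177


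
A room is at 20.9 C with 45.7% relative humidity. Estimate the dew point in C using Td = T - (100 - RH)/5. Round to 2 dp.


Td = 20.9 - (100-45.7)/5 = 10.04 C

10.04 C


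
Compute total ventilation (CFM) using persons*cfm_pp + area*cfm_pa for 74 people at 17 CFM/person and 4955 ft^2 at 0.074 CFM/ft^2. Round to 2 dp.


Total = 74*17 + 4955*0.074 = 1624.67 CFM

1624.67 CFM


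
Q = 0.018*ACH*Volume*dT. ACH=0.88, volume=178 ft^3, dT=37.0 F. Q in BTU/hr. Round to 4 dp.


Q = 0.018 * 0.88 * 178 * 37.0 = 104.3222 BTU/hr

104.3222 BTU/hr


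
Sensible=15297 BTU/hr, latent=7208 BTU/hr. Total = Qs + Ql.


Qt = 15297 + 7208 = 22505 BTU/hr

22505 BTU/hr


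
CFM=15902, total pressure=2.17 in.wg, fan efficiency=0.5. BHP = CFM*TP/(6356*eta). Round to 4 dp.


BHP = 15902 * 2.17 / (6356 * 0.5) = 10.8582 hp

10.8582 hp


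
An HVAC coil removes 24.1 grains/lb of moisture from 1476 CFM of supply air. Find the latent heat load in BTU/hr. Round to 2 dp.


Q = 0.68 * 1476 * 24.1 = 24188.69 BTU/hr

24188.69 BTU/hr


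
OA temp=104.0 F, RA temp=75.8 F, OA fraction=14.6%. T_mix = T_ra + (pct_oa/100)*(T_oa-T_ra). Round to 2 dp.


T_mix = 75.8 + (14.6/100)*(104.0-75.8) = 79.92 F

79.92 F


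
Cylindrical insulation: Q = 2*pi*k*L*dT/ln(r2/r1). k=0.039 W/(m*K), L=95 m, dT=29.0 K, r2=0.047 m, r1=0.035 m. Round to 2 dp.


Q = 2*pi*0.039*95*29.0/ln(0.047/0.035) = 2290.02 W

2290.02 W


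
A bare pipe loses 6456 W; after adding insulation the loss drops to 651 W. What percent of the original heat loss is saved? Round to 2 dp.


Savings = ((6456-651)/6456)*100 = 89.92 %

89.92 %


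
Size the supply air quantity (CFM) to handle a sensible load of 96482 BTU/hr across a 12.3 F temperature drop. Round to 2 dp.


CFM = 96482 / (1.08 * 12.3) = 7263.02

7263.02 CFM


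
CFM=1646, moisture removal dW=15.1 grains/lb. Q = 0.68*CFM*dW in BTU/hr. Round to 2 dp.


Q = 0.68 * 1646 * 15.1 = 16901.13 BTU/hr

16901.13 BTU/hr


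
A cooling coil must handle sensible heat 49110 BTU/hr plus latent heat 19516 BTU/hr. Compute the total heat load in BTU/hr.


Qt = 49110 + 19516 = 68626 BTU/hr

68626 BTU/hr


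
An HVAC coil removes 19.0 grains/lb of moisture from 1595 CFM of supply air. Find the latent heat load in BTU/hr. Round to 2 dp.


Q = 0.68 * 1595 * 19.0 = 20607.40 BTU/hr

20607.40 BTU/hr


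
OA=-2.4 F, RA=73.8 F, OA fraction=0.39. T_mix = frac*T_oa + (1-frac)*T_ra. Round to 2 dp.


T_mix = 0.39*(-2.4) + 0.61*73.8 = 44.08 F

44.08 F


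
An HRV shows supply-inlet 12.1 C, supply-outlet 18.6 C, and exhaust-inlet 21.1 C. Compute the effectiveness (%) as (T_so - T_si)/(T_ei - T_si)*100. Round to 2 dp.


eff = (18.6-12.1)/(21.1-12.1)*100 = 72.22 %

72.22 %


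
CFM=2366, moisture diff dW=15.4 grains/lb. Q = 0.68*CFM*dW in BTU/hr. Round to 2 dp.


Q = 0.68 * 2366 * 15.4 = 24776.75 BTU/hr

24776.75 BTU/hr


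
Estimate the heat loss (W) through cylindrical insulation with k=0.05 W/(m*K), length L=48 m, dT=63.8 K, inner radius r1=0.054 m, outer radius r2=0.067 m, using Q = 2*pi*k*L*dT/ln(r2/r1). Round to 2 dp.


Q = 2*pi*0.05*48*63.8/ln(0.067/0.054) = 4460.10 W

4460.10 W


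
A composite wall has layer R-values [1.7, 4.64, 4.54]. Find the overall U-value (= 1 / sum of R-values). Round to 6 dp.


R_total = 1.7 + 4.64 + 4.54 = 10.88
U = 1/10.88 = 0.091912

0.091912


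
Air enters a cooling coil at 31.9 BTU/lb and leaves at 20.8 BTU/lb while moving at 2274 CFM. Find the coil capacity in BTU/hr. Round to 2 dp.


Q = 4.5 * 2274 * (31.9 - 20.8) = 113586.30 BTU/hr

113586.30 BTU/hr


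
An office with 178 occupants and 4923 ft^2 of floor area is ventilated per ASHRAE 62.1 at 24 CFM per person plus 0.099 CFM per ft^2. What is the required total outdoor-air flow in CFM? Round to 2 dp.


Total = 178*24 + 4923*0.099 = 4759.38 CFM

4759.38 CFM


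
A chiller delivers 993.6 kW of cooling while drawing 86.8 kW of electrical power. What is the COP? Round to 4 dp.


COP = 993.6 / 86.8 = 11.4470

11.4470


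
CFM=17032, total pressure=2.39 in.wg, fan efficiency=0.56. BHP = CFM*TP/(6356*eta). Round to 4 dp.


BHP = 17032 * 2.39 / (6356 * 0.56) = 11.4365 hp

11.4365 hp


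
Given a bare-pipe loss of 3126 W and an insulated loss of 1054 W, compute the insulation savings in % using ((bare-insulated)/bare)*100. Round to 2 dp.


Savings = ((3126-1054)/3126)*100 = 66.28 %

66.28 %


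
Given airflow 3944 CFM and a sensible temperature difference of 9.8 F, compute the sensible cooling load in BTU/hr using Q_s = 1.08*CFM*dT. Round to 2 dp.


Q = 1.08 * 3944 * 9.8 = 41743.30 BTU/hr

41743.30 BTU/hr


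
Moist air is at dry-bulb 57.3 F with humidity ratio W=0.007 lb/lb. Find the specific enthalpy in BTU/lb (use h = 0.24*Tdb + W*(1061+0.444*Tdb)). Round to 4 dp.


h = 0.24*57.3 + 0.007*(1061+0.444*57.3) = 21.3571 BTU/lb

21.3571 BTU/lb


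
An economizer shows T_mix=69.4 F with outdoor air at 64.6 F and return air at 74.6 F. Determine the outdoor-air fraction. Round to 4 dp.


frac = (69.4 - 74.6) / (64.6 - 74.6) = 0.5200

0.5200


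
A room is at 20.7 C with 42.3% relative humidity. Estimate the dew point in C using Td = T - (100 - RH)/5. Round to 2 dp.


Td = 20.7 - (100-42.3)/5 = 9.16 C

9.16 C


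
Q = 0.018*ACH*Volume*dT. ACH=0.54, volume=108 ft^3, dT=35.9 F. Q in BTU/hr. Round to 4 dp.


Q = 0.018 * 0.54 * 108 * 35.9 = 37.6864 BTU/hr

37.6864 BTU/hr


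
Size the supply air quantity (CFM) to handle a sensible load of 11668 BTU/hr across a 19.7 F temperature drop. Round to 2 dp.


CFM = 11668 / (1.08 * 19.7) = 548.41

548.41 CFM


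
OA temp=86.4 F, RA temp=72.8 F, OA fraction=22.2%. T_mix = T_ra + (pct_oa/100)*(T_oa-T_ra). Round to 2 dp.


T_mix = 72.8 + (22.2/100)*(86.4-72.8) = 75.82 F

75.82 F


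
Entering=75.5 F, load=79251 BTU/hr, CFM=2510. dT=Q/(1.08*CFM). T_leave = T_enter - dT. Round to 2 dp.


dT = 79251/(1.08*2510) = 29.2353
T_leave = 75.5 - 29.2353 = 46.26 F

46.26 F


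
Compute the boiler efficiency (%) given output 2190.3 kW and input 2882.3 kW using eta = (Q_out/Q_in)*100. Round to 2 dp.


eta = (2190.3/2882.3)*100 = 75.99 %

75.99 %


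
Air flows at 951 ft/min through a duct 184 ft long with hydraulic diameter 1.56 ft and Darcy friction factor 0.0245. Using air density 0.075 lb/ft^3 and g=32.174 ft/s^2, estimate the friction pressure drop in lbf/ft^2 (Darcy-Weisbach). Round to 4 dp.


v_fps = 951/60 = 15.85 ft/s
dp = 0.0245*(184/1.56)*0.075*15.85^2/(2*32.174) = 0.8461 lbf/ft^2

0.8461 lbf/ft^2


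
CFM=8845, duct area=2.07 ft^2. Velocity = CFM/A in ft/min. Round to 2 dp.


V = 8845 / 2.07 = 4272.95 ft/min

4272.95 ft/min


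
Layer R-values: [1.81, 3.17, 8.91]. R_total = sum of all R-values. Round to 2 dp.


R_total = 1.81 + 3.17 + 8.91 = 13.89

13.89


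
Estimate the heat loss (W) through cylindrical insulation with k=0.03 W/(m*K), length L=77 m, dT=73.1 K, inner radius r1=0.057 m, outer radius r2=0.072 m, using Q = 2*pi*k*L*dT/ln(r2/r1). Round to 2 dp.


Q = 2*pi*0.03*77*73.1/ln(0.072/0.057) = 4541.60 W

4541.60 W


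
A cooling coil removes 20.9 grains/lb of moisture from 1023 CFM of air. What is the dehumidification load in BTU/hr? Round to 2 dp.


Q = 0.68 * 1023 * 20.9 = 14538.88 BTU/hr

14538.88 BTU/hr


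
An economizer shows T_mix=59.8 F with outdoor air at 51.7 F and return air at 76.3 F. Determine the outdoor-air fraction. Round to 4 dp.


frac = (59.8 - 76.3) / (51.7 - 76.3) = 0.6707

0.6707


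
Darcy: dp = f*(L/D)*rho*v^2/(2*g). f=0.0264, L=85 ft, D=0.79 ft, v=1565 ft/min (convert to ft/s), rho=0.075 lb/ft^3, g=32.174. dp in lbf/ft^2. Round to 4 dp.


v_fps = 1565/60 = 26.0833 ft/s
dp = 0.0264*(85/0.79)*0.075*26.0833^2/(2*32.174) = 2.2524 lbf/ft^2

2.2524 lbf/ft^2


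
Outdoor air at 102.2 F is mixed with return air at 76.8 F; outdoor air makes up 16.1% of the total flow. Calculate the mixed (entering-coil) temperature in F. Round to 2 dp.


T_mix = 76.8 + (16.1/100)*(102.2-76.8) = 80.89 F

80.89 F


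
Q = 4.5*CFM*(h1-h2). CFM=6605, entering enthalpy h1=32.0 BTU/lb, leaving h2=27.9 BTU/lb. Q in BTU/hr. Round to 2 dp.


Q = 4.5 * 6605 * (32.0 - 27.9) = 121862.25 BTU/hr

121862.25 BTU/hr


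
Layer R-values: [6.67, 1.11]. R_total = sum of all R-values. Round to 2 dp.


R_total = 6.67 + 1.11 = 7.78

7.78


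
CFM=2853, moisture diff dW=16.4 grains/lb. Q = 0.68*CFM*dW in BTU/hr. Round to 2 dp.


Q = 0.68 * 2853 * 16.4 = 31816.66 BTU/hr

31816.66 BTU/hr


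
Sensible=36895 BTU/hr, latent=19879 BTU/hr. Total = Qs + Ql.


Qt = 36895 + 19879 = 56774 BTU/hr

56774 BTU/hr


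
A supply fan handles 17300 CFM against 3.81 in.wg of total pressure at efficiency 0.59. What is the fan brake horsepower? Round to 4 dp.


BHP = 17300 * 3.81 / (6356 * 0.59) = 17.5766 hp

17.5766 hp


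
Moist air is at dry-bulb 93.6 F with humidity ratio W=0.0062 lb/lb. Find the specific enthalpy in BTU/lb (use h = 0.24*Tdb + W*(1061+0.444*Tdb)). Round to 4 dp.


h = 0.24*93.6 + 0.0062*(1061+0.444*93.6) = 29.2999 BTU/lb

29.2999 BTU/lb


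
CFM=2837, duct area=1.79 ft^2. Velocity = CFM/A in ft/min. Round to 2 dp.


V = 2837 / 1.79 = 1584.92 ft/min

1584.92 ft/min


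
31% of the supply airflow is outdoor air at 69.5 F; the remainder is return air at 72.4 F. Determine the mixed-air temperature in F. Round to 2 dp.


T_mix = 0.31*69.5 + 0.69*72.4 = 71.50 F

71.50 F


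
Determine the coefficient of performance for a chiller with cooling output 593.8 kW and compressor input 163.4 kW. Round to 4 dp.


COP = 593.8 / 163.4 = 3.6340

3.6340


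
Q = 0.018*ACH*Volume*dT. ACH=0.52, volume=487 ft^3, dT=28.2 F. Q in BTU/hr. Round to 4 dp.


Q = 0.018 * 0.52 * 487 * 28.2 = 128.5446 BTU/hr

128.5446 BTU/hr


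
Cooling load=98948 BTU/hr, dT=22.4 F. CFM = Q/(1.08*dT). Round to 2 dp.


CFM = 98948 / (1.08 * 22.4) = 4090.11

4090.11 CFM


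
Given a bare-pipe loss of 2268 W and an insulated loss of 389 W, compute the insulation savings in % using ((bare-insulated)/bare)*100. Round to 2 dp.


Savings = ((2268-389)/2268)*100 = 82.85 %

82.85 %


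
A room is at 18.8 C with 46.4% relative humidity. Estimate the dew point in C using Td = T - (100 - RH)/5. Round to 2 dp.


Td = 18.8 - (100-46.4)/5 = 8.08 C

8.08 C


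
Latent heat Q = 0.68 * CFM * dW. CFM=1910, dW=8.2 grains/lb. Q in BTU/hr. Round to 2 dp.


Q = 0.68 * 1910 * 8.2 = 10650.16 BTU/hr

10650.16 BTU/hr


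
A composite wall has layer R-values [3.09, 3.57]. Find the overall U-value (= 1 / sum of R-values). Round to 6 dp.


R_total = 3.09 + 3.57 = 6.66
U = 1/6.66 = 0.150150

0.150150


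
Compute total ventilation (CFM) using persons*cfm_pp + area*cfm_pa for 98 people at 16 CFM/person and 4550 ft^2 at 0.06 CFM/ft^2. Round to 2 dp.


Total = 98*16 + 4550*0.06 = 1841.00 CFM

1841.00 CFM


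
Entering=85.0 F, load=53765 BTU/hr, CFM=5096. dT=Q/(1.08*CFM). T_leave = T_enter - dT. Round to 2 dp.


dT = 53765/(1.08*5096) = 9.7689
T_leave = 85.0 - 9.7689 = 75.23 F

75.23 F


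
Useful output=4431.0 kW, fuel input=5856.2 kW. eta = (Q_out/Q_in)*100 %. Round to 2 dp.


eta = (4431.0/5856.2)*100 = 75.66 %

75.66 %


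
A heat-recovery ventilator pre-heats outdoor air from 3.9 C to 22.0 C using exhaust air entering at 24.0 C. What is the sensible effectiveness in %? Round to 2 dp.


eff = (22.0-3.9)/(24.0-3.9)*100 = 90.05 %

90.05 %


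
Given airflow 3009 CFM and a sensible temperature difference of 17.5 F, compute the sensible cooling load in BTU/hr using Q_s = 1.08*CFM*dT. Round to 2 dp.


Q = 1.08 * 3009 * 17.5 = 56870.10 BTU/hr

56870.10 BTU/hr


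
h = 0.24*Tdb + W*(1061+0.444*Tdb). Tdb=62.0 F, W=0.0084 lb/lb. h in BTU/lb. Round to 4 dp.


h = 0.24*62.0 + 0.0084*(1061+0.444*62.0) = 24.0236 BTU/lb

24.0236 BTU/lb


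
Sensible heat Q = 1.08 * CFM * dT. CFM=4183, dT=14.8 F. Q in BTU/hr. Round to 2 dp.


Q = 1.08 * 4183 * 14.8 = 66861.07 BTU/hr

66861.07 BTU/hr


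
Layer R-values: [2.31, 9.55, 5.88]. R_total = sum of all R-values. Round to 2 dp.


R_total = 2.31 + 9.55 + 5.88 = 17.74

17.74


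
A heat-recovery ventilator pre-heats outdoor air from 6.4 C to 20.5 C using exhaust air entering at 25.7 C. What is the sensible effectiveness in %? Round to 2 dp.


eff = (20.5-6.4)/(25.7-6.4)*100 = 73.06 %

73.06 %


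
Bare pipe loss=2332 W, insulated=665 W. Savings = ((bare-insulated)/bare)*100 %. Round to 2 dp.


Savings = ((2332-665)/2332)*100 = 71.48 %

71.48 %


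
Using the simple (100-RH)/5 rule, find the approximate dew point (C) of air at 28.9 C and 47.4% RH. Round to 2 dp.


Td = 28.9 - (100-47.4)/5 = 18.38 C

18.38 C


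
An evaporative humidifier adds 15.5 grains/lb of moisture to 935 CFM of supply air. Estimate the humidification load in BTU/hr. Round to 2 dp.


Q = 0.68 * 935 * 15.5 = 9854.90 BTU/hr

9854.90 BTU/hr


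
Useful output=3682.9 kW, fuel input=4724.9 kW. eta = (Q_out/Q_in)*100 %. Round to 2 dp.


eta = (3682.9/4724.9)*100 = 77.95 %

77.95 %


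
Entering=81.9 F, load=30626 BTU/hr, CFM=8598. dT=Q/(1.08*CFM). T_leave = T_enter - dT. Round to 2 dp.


dT = 30626/(1.08*8598) = 3.2981
T_leave = 81.9 - 3.2981 = 78.60 F

78.60 F


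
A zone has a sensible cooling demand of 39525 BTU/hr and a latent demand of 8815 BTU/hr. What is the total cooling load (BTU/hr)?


Qt = 39525 + 8815 = 48340 BTU/hr

48340 BTU/hr


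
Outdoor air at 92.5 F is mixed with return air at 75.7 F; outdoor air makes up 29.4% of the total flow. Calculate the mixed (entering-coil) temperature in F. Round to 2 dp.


T_mix = 75.7 + (29.4/100)*(92.5-75.7) = 80.64 F

80.64 F


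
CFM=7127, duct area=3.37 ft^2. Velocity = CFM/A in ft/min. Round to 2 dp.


V = 7127 / 3.37 = 2114.84 ft/min

2114.84 ft/min


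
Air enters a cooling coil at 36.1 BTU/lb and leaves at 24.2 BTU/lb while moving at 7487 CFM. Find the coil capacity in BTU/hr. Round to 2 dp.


Q = 4.5 * 7487 * (36.1 - 24.2) = 400928.85 BTU/hr

400928.85 BTU/hr


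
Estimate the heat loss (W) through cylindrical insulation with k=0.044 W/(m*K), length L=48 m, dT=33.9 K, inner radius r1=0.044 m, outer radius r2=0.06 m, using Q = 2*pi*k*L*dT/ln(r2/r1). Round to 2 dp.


Q = 2*pi*0.044*48*33.9/ln(0.06/0.044) = 1450.42 W

1450.42 W


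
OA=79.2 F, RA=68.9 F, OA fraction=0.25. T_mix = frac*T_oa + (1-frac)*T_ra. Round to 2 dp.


T_mix = 0.25*79.2 + 0.75*68.9 = 71.48 F

71.48 F


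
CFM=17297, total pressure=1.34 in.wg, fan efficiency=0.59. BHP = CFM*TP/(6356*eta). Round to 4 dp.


BHP = 17297 * 1.34 / (6356 * 0.59) = 6.1807 hp

6.1807 hp


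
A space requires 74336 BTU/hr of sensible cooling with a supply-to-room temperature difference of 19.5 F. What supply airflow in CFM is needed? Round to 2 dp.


CFM = 74336 / (1.08 * 19.5) = 3529.72

3529.72 CFM


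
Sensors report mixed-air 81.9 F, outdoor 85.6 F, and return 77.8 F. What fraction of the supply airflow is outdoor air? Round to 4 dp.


frac = (81.9 - 77.8) / (85.6 - 77.8) = 0.5256

0.5256


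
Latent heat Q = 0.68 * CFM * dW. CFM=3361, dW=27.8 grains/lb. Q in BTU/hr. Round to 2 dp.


Q = 0.68 * 3361 * 27.8 = 63536.34 BTU/hr

63536.34 BTU/hr


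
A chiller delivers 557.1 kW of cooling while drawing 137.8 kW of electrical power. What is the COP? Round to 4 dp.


COP = 557.1 / 137.8 = 4.0428

4.0428


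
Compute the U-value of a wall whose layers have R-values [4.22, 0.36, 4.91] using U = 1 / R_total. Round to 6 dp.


R_total = 4.22 + 0.36 + 4.91 = 9.49
U = 1/9.49 = 0.105374

0.105374


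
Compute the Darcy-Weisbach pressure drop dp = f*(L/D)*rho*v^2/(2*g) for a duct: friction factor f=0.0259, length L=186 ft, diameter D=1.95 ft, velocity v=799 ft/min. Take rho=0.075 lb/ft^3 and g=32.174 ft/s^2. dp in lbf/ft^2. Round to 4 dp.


v_fps = 799/60 = 13.3167 ft/s
dp = 0.0259*(186/1.95)*0.075*13.3167^2/(2*32.174) = 0.5106 lbf/ft^2

0.5106 lbf/ft^2


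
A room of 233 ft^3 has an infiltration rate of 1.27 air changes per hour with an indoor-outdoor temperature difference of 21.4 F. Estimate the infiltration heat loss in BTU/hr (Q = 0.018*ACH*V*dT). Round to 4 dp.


Q = 0.018 * 1.27 * 233 * 21.4 = 113.9845 BTU/hr

113.9845 BTU/hr


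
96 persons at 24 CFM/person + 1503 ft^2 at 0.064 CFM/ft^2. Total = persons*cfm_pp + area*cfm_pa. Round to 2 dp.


Total = 96*24 + 1503*0.064 = 2400.19 CFM

2400.19 CFM


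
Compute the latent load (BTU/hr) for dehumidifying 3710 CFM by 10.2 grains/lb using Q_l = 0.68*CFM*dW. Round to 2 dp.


Q = 0.68 * 3710 * 10.2 = 25732.56 BTU/hr

25732.56 BTU/hr


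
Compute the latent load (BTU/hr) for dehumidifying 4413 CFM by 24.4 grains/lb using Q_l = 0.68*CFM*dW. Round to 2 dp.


Q = 0.68 * 4413 * 24.4 = 73220.50 BTU/hr

73220.50 BTU/hr


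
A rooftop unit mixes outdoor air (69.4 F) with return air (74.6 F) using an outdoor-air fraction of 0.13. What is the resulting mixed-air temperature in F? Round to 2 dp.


T_mix = 0.13*69.4 + 0.87*74.6 = 73.92 F

73.92 F


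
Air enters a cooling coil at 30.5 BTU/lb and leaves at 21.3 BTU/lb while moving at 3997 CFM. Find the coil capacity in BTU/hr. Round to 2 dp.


Q = 4.5 * 3997 * (30.5 - 21.3) = 165475.80 BTU/hr

165475.80 BTU/hr


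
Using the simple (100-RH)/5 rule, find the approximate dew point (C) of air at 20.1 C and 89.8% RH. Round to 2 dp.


Td = 20.1 - (100-89.8)/5 = 18.06 C

18.06 C


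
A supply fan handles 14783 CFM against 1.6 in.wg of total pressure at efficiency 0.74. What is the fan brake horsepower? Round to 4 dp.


BHP = 14783 * 1.6 / (6356 * 0.74) = 5.0288 hp

5.0288 hp


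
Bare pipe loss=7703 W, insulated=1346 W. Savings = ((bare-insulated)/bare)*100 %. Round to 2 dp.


Savings = ((7703-1346)/7703)*100 = 82.53 %

82.53 %


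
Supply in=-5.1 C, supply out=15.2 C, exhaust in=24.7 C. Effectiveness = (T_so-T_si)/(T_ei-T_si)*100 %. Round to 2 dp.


eff = (15.2-(-5.1))/(24.7-(-5.1))*100 = 68.12 %

68.12 %


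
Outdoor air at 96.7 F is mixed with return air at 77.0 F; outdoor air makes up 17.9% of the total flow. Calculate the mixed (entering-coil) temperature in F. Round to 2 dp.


T_mix = 77.0 + (17.9/100)*(96.7-77.0) = 80.53 F

80.53 F


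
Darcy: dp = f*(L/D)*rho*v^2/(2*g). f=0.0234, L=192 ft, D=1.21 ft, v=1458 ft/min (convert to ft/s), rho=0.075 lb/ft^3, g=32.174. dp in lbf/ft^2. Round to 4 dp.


v_fps = 1458/60 = 24.3 ft/s
dp = 0.0234*(192/1.21)*0.075*24.3^2/(2*32.174) = 2.5555 lbf/ft^2

2.5555 lbf/ft^2


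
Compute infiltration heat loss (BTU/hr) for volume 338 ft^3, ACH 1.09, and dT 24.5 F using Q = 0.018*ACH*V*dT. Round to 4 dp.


Q = 0.018 * 1.09 * 338 * 24.5 = 162.4732 BTU/hr

162.4732 BTU/hr


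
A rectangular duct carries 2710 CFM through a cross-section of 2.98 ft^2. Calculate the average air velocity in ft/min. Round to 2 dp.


V = 2710 / 2.98 = 909.40 ft/min

909.40 ft/min


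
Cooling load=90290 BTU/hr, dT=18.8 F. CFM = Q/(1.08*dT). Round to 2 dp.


CFM = 90290 / (1.08 * 18.8) = 4446.91

4446.91 CFM


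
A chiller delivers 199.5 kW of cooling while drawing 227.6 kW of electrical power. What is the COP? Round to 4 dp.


COP = 199.5 / 227.6 = 0.8765

0.8765


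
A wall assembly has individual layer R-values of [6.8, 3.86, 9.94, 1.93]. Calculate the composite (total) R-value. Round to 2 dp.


R_total = 6.8 + 3.86 + 9.94 + 1.93 = 22.53

22.53


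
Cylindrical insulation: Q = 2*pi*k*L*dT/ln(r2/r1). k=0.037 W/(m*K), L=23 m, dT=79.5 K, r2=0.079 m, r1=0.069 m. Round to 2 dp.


Q = 2*pi*0.037*23*79.5/ln(0.079/0.069) = 3140.84 W

3140.84 W


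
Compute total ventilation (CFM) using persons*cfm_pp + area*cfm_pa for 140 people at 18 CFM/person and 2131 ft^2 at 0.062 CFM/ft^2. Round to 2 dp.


Total = 140*18 + 2131*0.062 = 2652.12 CFM

2652.12 CFM


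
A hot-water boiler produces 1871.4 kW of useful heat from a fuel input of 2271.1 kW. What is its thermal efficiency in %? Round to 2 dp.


eta = (1871.4/2271.1)*100 = 82.40 %

82.40 %


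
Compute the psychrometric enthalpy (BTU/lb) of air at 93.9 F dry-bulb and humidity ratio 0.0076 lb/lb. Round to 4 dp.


h = 0.24*93.9 + 0.0076*(1061+0.444*93.9) = 30.9165 BTU/lb

30.9165 BTU/lb


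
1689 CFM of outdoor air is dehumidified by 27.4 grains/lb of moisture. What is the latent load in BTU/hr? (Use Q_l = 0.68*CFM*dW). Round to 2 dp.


Q = 0.68 * 1689 * 27.4 = 31469.45 BTU/hr

31469.45 BTU/hr


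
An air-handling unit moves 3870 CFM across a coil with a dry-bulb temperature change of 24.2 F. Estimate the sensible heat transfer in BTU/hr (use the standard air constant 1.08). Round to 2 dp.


Q = 1.08 * 3870 * 24.2 = 101146.32 BTU/hr

101146.32 BTU/hr


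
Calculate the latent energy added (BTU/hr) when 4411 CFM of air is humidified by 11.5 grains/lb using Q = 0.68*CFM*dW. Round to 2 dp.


Q = 0.68 * 4411 * 11.5 = 34494.02 BTU/hr

34494.02 BTU/hr


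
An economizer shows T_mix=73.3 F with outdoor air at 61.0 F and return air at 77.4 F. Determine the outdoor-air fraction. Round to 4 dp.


frac = (73.3 - 77.4) / (61.0 - 77.4) = 0.2500

0.2500


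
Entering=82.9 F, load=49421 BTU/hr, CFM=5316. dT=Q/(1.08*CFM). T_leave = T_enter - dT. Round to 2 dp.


dT = 49421/(1.08*5316) = 8.6080
T_leave = 82.9 - 8.6080 = 74.29 F

74.29 F


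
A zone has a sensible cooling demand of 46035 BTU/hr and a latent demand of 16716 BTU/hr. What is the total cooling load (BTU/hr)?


Qt = 46035 + 16716 = 62751 BTU/hr

62751 BTU/hr


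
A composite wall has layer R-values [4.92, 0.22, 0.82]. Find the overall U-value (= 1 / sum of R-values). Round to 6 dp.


R_total = 4.92 + 0.22 + 0.82 = 5.96
U = 1/5.96 = 0.167785

0.167785


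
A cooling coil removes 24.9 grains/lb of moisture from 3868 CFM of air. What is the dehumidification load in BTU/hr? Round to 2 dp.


Q = 0.68 * 3868 * 24.9 = 65492.98 BTU/hr

65492.98 BTU/hr


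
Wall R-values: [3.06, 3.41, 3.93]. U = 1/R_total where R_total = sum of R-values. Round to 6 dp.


R_total = 3.06 + 3.41 + 3.93 = 10.40
U = 1/10.40 = 0.096154

0.096154


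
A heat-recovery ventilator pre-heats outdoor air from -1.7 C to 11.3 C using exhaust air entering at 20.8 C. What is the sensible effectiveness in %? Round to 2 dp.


eff = (11.3-(-1.7))/(20.8-(-1.7))*100 = 57.78 %

57.78 %


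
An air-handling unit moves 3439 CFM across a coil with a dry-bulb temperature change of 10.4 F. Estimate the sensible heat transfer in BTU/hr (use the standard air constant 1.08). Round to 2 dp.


Q = 1.08 * 3439 * 10.4 = 38626.85 BTU/hr

38626.85 BTU/hr


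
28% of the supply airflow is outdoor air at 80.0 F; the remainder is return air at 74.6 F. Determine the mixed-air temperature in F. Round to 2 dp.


T_mix = 0.28*80.0 + 0.72*74.6 = 76.11 F

76.11 F


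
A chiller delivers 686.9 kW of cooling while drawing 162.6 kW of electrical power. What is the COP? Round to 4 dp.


COP = 686.9 / 162.6 = 4.2245

4.2245


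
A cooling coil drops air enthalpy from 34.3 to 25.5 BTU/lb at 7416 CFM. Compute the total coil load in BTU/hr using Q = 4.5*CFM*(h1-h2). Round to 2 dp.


Q = 4.5 * 7416 * (34.3 - 25.5) = 293673.60 BTU/hr

293673.60 BTU/hr


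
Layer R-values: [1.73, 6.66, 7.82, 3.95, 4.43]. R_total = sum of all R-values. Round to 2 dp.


R_total = 1.73 + 6.66 + 7.82 + 3.95 + 4.43 = 24.59

24.59


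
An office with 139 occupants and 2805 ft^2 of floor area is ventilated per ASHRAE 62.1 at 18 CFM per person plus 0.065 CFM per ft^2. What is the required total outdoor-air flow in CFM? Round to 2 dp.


Total = 139*18 + 2805*0.065 = 2684.33 CFM

2684.33 CFM


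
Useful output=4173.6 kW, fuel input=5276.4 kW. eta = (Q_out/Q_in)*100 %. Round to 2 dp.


eta = (4173.6/5276.4)*100 = 79.10 %

79.10 %


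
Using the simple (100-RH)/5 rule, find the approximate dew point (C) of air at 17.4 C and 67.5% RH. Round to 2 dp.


Td = 17.4 - (100-67.5)/5 = 10.90 C

10.90 C


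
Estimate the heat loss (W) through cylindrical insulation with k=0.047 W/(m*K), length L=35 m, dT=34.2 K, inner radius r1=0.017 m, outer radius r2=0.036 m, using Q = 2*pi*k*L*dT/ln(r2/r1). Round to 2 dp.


Q = 2*pi*0.047*35*34.2/ln(0.036/0.017) = 471.12 W

471.12 W


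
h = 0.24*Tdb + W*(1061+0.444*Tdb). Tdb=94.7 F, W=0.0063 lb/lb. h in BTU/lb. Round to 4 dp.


h = 0.24*94.7 + 0.0063*(1061+0.444*94.7) = 29.6772 BTU/lb

29.6772 BTU/lb


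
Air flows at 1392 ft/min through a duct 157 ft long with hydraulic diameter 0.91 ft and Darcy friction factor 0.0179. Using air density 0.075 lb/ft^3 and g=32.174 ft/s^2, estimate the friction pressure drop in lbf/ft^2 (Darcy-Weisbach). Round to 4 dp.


v_fps = 1392/60 = 23.2 ft/s
dp = 0.0179*(157/0.91)*0.075*23.2^2/(2*32.174) = 1.9374 lbf/ft^2

1.9374 lbf/ft^2


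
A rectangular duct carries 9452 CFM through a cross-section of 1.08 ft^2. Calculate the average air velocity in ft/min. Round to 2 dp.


V = 9452 / 1.08 = 8751.85 ft/min

8751.85 ft/min


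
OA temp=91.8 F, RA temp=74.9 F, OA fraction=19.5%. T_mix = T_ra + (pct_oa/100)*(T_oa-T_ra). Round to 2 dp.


T_mix = 74.9 + (19.5/100)*(91.8-74.9) = 78.20 F

78.20 F


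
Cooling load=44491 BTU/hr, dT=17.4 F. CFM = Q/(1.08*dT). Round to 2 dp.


CFM = 44491 / (1.08 * 17.4) = 2367.55

2367.55 CFM


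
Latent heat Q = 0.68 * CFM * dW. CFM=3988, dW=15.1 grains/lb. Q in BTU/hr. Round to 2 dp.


Q = 0.68 * 3988 * 15.1 = 40948.78 BTU/hr

40948.78 BTU/hr


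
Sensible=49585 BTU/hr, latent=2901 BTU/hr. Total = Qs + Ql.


Qt = 49585 + 2901 = 52486 BTU/hr

52486 BTU/hr


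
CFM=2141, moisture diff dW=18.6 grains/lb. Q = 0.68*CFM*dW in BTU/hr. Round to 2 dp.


Q = 0.68 * 2141 * 18.6 = 27079.37 BTU/hr

27079.37 BTU/hr


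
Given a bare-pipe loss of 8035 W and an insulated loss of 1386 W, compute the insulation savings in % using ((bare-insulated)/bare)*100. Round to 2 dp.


Savings = ((8035-1386)/8035)*100 = 82.75 %

82.75 %


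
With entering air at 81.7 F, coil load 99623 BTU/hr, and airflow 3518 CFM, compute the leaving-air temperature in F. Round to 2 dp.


dT = 99623/(1.08*3518) = 26.2204
T_leave = 81.7 - 26.2204 = 55.48 F

55.48 F


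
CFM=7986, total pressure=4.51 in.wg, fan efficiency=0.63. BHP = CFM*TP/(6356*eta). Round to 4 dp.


BHP = 7986 * 4.51 / (6356 * 0.63) = 8.9946 hp

8.9946 hp


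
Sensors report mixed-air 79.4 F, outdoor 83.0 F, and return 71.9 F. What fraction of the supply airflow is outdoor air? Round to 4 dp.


frac = (79.4 - 71.9) / (83.0 - 71.9) = 0.6757

0.6757
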